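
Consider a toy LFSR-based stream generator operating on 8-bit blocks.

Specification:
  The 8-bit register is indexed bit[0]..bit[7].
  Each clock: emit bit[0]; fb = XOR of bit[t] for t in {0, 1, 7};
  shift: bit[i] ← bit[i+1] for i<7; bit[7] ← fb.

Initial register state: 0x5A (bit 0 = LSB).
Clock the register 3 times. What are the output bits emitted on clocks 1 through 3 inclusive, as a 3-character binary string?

010

reg_0 = 0x5A
clock 1: out=0, reg = 0xAD
clock 2: out=1, reg = 0x56
clock 3: out=0, reg = 0xAB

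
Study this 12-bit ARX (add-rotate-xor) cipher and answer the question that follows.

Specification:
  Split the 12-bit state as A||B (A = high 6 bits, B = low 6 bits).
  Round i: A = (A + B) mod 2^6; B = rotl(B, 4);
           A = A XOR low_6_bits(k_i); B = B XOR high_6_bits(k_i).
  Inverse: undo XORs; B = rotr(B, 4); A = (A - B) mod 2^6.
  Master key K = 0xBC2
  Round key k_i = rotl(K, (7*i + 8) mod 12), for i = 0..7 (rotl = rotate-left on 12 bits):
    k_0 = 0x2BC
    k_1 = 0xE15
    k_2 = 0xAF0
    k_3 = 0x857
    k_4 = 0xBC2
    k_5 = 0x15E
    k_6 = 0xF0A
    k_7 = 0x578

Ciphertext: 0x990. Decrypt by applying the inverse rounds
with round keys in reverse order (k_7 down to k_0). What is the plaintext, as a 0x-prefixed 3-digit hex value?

0xF97

s_0 = ciphertext = 0x990
s_1 = InvRound(s_0, k_7) = 0x294
s_2 = InvRound(s_1, k_6) = 0x7A2
s_3 = InvRound(s_2, k_5) = 0x89E
s_4 = InvRound(s_3, k_4) = 0x647
s_5 = InvRound(s_4, k_3) = 0xD1A
s_6 = InvRound(s_5, k_2) = 0xF47
s_7 = InvRound(s_6, k_1) = 0xA7F
s_8 = InvRound(s_7, k_0) = 0xF97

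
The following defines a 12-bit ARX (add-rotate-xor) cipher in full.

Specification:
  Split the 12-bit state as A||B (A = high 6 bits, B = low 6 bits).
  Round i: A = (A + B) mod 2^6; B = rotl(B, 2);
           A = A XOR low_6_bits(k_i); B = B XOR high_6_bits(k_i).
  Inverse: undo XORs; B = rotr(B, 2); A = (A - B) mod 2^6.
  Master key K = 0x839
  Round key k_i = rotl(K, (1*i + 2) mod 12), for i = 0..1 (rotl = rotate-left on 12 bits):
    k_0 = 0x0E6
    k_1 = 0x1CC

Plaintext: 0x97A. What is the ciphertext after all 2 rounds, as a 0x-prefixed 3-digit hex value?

s_0 = plaintext = 0x97A
s_1 = Round(s_0, k_0) = 0xE68
s_2 = Round(s_1, k_1) = 0xB65

0xB65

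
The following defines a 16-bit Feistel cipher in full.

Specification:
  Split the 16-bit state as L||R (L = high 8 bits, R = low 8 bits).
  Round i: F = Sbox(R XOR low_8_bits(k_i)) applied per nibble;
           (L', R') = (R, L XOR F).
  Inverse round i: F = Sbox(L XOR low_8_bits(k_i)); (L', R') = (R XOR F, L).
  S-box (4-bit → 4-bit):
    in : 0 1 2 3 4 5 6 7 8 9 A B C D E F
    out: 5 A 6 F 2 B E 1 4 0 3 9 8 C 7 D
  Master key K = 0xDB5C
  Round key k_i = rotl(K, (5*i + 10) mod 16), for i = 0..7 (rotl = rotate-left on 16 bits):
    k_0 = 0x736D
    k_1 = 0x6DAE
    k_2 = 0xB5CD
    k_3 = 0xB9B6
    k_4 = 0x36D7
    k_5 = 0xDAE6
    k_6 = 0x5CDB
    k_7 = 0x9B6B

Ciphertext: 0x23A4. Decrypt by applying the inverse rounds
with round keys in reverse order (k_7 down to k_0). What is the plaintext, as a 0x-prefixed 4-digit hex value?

0xA6E0

s_0 = ciphertext = 0x23A4
s_1 = InvRound(s_0, k_7) = 0x8023
s_2 = InvRound(s_1, k_6) = 0x9A80
s_3 = InvRound(s_2, k_5) = 0x989A
s_4 = InvRound(s_3, k_4) = 0xB798
s_5 = InvRound(s_4, k_3) = 0xC2B7
s_6 = InvRound(s_5, k_2) = 0xEAC2
s_7 = InvRound(s_6, k_1) = 0xE0EA
s_8 = InvRound(s_7, k_0) = 0xA6E0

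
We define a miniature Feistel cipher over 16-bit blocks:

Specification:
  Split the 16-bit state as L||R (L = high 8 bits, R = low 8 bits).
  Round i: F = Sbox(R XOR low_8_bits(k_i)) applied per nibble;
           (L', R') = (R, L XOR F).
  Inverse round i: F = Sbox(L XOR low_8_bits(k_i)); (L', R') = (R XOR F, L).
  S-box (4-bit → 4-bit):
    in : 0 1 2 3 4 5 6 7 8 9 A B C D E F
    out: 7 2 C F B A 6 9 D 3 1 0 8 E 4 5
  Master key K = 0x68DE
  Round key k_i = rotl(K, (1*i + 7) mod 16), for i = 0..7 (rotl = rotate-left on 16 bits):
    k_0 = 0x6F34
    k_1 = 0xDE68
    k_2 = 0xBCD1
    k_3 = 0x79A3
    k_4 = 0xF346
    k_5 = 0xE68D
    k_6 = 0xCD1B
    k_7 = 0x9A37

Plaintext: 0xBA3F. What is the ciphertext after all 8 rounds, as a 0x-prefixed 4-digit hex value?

0xD551

s_0 = plaintext = 0xBA3F
s_1 = Round(s_0, k_0) = 0x3FCA
s_2 = Round(s_1, k_1) = 0xCA23
s_3 = Round(s_2, k_2) = 0x2396
s_4 = Round(s_3, k_3) = 0x96D9
s_5 = Round(s_4, k_4) = 0xD9A3
s_6 = Round(s_5, k_5) = 0xA31D
s_7 = Round(s_6, k_6) = 0x1DD5
s_8 = Round(s_7, k_7) = 0xD551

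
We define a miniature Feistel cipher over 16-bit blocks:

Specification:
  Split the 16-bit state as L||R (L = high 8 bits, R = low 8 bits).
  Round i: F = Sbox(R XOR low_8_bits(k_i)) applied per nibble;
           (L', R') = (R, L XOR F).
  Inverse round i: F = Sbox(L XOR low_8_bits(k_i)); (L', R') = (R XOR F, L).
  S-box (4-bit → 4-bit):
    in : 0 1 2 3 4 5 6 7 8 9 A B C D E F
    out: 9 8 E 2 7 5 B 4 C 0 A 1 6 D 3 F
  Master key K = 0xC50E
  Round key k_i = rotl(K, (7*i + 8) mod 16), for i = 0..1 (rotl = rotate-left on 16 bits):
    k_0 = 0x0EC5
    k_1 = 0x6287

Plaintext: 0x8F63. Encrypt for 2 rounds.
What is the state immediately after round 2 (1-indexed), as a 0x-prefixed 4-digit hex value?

s_0 = plaintext = 0x8F63
s_1 = Round(s_0, k_0) = 0x6324
s_2 = Round(s_1, k_1) = 0x24C1

0x24C1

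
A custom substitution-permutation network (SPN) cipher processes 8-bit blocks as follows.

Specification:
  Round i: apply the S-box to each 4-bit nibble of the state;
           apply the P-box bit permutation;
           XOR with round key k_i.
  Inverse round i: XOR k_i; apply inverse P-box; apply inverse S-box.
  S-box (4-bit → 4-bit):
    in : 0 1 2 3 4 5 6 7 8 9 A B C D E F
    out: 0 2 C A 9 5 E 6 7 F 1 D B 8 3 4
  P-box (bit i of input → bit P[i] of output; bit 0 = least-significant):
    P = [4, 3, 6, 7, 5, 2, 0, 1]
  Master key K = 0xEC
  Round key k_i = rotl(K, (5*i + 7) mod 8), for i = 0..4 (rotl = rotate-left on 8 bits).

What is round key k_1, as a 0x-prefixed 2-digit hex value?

0xCE

K = 0xEC
k_0 = rotl(K, (5*0+7) mod 8) = rotl(K, 7) = 0x76
k_1 = rotl(K, (5*1+7) mod 8) = rotl(K, 4) = 0xCE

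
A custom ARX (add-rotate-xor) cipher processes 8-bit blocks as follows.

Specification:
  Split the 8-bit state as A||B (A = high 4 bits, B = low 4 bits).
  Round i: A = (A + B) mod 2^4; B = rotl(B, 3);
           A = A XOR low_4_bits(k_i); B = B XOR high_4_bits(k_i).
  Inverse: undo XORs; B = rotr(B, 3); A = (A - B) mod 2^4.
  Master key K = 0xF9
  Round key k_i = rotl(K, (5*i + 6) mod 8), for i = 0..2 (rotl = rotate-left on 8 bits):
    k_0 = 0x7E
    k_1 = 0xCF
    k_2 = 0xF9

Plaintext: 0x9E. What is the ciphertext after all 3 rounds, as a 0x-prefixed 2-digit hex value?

s_0 = plaintext = 0x9E
s_1 = Round(s_0, k_0) = 0x90
s_2 = Round(s_1, k_1) = 0x6C
s_3 = Round(s_2, k_2) = 0xB9

0xB9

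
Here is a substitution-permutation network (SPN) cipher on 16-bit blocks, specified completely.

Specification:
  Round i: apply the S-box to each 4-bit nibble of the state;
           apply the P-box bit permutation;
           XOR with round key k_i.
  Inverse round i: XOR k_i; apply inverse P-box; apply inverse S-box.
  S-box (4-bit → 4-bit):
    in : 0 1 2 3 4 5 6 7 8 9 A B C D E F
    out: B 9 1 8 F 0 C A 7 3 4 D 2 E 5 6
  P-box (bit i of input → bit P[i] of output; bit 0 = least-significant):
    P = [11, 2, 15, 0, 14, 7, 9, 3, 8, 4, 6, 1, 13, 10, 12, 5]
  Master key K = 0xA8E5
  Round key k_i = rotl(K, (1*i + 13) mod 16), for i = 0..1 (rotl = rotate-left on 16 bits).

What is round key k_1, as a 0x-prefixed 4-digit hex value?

K = 0xA8E5
k_0 = rotl(K, (1*0+13) mod 16) = rotl(K, 13) = 0xB51C
k_1 = rotl(K, (1*1+13) mod 16) = rotl(K, 14) = 0x6A39

0x6A39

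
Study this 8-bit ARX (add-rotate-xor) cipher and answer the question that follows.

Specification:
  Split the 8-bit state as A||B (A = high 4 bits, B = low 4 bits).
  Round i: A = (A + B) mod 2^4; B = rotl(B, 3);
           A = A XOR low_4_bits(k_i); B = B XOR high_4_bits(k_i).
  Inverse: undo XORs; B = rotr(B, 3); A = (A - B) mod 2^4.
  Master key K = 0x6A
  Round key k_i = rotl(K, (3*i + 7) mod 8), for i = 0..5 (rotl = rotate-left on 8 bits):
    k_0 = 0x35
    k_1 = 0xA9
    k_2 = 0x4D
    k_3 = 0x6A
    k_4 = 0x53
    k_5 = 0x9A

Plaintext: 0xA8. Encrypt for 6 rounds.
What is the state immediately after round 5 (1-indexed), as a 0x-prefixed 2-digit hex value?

s_0 = plaintext = 0xA8
s_1 = Round(s_0, k_0) = 0x77
s_2 = Round(s_1, k_1) = 0x71
s_3 = Round(s_2, k_2) = 0x5C
s_4 = Round(s_3, k_3) = 0xB0
s_5 = Round(s_4, k_4) = 0x85
s_6 = Round(s_5, k_5) = 0x73

0x85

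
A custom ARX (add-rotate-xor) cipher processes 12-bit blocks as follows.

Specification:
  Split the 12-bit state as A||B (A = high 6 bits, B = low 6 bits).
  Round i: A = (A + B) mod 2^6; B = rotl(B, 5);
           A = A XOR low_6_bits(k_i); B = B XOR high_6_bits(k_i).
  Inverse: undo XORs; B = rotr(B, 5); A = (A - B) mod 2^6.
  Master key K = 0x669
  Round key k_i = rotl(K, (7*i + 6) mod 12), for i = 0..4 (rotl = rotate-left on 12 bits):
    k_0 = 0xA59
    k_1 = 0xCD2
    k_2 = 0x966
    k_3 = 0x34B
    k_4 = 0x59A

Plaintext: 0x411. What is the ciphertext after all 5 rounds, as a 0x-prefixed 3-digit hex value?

s_0 = plaintext = 0x411
s_1 = Round(s_0, k_0) = 0xE01
s_2 = Round(s_1, k_1) = 0xAD3
s_3 = Round(s_2, k_2) = 0x60C
s_4 = Round(s_3, k_3) = 0xBCB
s_5 = Round(s_4, k_4) = 0x833

0x833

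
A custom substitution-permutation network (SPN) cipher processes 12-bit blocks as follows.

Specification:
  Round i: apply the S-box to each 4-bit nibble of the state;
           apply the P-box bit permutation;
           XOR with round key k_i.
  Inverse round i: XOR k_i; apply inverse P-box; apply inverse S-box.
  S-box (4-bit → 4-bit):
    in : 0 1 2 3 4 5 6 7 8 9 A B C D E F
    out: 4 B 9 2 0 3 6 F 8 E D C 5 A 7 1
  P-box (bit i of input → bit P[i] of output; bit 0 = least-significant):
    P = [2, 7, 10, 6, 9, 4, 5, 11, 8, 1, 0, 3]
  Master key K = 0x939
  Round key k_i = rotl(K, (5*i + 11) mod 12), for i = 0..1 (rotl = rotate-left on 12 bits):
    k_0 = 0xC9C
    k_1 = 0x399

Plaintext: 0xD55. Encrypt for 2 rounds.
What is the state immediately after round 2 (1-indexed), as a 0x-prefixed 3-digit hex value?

0x2FE

s_0 = plaintext = 0xD55
s_1 = Round(s_0, k_0) = 0xE02
s_2 = Round(s_1, k_1) = 0x2FE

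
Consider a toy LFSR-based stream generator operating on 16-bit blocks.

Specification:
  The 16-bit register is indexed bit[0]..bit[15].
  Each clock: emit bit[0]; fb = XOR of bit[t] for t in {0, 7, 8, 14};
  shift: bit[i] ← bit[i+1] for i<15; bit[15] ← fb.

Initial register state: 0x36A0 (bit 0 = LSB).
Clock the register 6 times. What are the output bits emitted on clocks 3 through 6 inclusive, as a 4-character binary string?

reg_0 = 0x36A0
clock 1: out=0, reg = 0x9B50
clock 2: out=0, reg = 0xCDA8
clock 3: out=0, reg = 0xE6D4
clock 4: out=0, reg = 0x736A
clock 5: out=0, reg = 0x39B5
clock 6: out=1, reg = 0x9CDA

0001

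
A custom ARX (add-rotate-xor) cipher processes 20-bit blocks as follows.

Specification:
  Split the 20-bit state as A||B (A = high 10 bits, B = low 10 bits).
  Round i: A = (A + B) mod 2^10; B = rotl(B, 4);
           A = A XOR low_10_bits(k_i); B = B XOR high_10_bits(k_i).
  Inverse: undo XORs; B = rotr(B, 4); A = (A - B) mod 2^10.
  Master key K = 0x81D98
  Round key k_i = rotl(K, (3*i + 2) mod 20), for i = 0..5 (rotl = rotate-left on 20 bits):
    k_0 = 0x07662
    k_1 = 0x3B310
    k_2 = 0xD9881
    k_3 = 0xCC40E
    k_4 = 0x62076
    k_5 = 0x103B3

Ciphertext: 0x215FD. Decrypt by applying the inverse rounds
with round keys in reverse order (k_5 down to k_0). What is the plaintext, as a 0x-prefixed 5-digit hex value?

0xAD3E7

s_0 = ciphertext = 0x215FD
s_1 = InvRound(s_0, k_5) = 0xF6F5B
s_2 = InvRound(s_1, k_4) = 0xB00ED
s_3 = InvRound(s_2, k_3) = 0xE473D
s_4 = InvRound(s_3, k_2) = 0x12EC5
s_5 = InvRound(s_4, k_1) = 0x3E662
s_6 = InvRound(s_5, k_0) = 0xAD3E7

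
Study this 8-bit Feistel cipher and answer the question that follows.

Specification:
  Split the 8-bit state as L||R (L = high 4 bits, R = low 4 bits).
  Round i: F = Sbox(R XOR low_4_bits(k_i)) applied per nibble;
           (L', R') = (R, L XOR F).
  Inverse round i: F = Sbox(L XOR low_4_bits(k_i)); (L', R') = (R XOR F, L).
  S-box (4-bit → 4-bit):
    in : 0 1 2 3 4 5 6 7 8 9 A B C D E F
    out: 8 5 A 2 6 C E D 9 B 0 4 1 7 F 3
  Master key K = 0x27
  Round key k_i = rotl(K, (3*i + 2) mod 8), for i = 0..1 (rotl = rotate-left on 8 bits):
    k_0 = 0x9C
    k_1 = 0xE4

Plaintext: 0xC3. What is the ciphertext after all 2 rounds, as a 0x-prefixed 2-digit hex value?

s_0 = plaintext = 0xC3
s_1 = Round(s_0, k_0) = 0x3F
s_2 = Round(s_1, k_1) = 0xF7

0xF7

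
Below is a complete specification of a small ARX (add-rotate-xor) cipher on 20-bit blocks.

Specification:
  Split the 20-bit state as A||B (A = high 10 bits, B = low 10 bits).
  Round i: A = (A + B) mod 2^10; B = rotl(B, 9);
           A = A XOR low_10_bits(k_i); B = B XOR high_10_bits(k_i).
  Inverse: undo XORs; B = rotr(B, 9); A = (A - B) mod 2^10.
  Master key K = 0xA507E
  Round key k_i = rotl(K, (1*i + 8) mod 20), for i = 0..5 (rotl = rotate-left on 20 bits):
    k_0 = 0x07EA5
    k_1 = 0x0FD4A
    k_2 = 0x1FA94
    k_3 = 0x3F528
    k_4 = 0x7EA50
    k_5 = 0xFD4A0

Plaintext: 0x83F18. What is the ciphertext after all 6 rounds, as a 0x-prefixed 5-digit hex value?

s_0 = plaintext = 0x83F18
s_1 = Round(s_0, k_0) = 0xE0993
s_2 = Round(s_1, k_1) = 0x17EF6
s_3 = Round(s_2, k_2) = 0x70505
s_4 = Round(s_3, k_3) = 0xFBA7F
s_5 = Round(s_4, k_4) = 0x0F6C5
s_6 = Round(s_5, k_5) = 0xE8897

0xE8897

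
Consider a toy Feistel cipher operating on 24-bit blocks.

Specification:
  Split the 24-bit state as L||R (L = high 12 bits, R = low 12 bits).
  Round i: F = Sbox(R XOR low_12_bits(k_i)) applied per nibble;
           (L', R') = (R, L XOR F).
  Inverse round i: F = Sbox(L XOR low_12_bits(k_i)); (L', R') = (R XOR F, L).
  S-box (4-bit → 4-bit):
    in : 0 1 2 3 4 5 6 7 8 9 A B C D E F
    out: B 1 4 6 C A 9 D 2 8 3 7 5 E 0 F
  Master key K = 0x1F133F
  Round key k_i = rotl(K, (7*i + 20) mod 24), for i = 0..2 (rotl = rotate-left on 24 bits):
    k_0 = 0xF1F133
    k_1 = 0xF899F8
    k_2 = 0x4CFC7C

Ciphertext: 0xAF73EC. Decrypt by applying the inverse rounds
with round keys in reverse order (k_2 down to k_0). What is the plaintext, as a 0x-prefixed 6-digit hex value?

0x4FFC91

s_0 = ciphertext = 0xAF73EC
s_1 = InvRound(s_0, k_2) = 0xACBAF7
s_2 = InvRound(s_1, k_1) = 0xC91ACB
s_3 = InvRound(s_2, k_0) = 0x4FFC91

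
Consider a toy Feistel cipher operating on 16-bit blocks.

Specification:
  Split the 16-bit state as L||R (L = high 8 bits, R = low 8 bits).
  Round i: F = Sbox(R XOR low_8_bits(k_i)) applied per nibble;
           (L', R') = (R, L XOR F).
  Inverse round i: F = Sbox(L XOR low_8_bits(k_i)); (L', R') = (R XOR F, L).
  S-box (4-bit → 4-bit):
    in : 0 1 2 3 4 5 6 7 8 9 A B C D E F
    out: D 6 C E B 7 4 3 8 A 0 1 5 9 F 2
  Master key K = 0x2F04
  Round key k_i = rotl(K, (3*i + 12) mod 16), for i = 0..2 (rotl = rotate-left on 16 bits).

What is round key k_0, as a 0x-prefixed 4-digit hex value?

K = 0x2F04
k_0 = rotl(K, (3*0+12) mod 16) = rotl(K, 12) = 0x42F0

0x42F0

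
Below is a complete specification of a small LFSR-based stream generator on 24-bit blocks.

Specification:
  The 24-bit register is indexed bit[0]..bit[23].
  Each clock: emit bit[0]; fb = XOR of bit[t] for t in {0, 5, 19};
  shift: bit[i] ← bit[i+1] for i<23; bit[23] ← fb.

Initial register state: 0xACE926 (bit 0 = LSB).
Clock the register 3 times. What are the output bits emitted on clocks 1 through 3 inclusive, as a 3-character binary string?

011

reg_0 = 0xACE926
clock 1: out=0, reg = 0x567493
clock 2: out=1, reg = 0xAB3A49
clock 3: out=1, reg = 0x559D24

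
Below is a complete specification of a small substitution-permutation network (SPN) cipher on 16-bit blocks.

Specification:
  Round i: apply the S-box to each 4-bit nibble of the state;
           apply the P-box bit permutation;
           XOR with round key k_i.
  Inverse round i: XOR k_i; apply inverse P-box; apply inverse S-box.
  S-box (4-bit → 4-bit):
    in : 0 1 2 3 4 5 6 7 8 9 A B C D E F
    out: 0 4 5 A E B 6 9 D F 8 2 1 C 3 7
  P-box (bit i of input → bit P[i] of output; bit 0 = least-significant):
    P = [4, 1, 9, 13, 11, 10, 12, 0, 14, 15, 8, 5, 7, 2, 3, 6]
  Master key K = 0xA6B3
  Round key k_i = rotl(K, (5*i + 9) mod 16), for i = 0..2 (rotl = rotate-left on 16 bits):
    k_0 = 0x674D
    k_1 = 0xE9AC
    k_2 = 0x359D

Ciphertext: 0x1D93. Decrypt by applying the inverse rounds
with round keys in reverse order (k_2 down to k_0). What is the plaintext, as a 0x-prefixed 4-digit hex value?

0xBD09

s_0 = ciphertext = 0x1D93
s_1 = InvRound(s_0, k_2) = 0x60C3
s_2 = InvRound(s_1, k_1) = 0x447B
s_3 = InvRound(s_2, k_0) = 0xBD09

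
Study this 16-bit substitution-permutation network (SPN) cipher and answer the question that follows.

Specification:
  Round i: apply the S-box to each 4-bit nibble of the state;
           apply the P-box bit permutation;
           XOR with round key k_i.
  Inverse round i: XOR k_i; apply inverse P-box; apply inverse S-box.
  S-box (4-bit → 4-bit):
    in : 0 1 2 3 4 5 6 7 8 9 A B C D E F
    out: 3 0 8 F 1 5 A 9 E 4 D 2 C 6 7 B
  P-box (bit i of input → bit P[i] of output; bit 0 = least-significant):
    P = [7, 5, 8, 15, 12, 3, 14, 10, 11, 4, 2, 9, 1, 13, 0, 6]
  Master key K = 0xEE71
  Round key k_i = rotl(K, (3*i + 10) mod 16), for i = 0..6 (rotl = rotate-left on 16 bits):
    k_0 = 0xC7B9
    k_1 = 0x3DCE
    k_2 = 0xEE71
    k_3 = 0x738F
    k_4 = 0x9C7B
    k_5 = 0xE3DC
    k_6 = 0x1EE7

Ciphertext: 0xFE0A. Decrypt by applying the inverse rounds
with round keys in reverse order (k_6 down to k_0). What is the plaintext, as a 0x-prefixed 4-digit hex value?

0xD085

s_0 = ciphertext = 0xFE0A
s_1 = InvRound(s_0, k_6) = 0x89DF
s_2 = InvRound(s_1, k_5) = 0xE791
s_3 = InvRound(s_2, k_4) = 0xF7EE
s_4 = InvRound(s_3, k_3) = 0xC126
s_5 = InvRound(s_4, k_2) = 0x3329
s_6 = InvRound(s_5, k_1) = 0xAA20
s_7 = InvRound(s_6, k_0) = 0xD085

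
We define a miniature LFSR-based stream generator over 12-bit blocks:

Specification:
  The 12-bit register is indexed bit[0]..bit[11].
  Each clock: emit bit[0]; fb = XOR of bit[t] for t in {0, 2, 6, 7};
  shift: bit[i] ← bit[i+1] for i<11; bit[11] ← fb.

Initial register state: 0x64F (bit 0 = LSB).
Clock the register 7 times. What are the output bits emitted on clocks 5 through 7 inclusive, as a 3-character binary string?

001

reg_0 = 0x64F
clock 1: out=1, reg = 0xB27
clock 2: out=1, reg = 0x593
clock 3: out=1, reg = 0x2C9
clock 4: out=1, reg = 0x964
clock 5: out=0, reg = 0x4B2
clock 6: out=0, reg = 0xA59
clock 7: out=1, reg = 0x52C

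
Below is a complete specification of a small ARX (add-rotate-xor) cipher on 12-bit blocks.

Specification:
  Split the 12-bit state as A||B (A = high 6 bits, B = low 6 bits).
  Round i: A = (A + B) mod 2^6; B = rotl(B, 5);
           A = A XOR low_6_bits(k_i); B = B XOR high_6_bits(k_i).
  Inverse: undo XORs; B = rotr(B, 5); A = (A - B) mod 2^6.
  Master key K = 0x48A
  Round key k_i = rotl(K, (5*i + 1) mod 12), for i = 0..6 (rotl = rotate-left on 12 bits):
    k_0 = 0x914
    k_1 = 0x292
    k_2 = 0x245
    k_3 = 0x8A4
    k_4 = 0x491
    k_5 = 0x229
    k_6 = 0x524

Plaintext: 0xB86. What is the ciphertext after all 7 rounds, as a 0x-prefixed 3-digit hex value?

s_0 = plaintext = 0xB86
s_1 = Round(s_0, k_0) = 0x827
s_2 = Round(s_1, k_1) = 0x579
s_3 = Round(s_2, k_2) = 0x2F5
s_4 = Round(s_3, k_3) = 0x918
s_5 = Round(s_4, k_4) = 0xB5E
s_6 = Round(s_5, k_5) = 0x887
s_7 = Round(s_6, k_6) = 0x377

0x377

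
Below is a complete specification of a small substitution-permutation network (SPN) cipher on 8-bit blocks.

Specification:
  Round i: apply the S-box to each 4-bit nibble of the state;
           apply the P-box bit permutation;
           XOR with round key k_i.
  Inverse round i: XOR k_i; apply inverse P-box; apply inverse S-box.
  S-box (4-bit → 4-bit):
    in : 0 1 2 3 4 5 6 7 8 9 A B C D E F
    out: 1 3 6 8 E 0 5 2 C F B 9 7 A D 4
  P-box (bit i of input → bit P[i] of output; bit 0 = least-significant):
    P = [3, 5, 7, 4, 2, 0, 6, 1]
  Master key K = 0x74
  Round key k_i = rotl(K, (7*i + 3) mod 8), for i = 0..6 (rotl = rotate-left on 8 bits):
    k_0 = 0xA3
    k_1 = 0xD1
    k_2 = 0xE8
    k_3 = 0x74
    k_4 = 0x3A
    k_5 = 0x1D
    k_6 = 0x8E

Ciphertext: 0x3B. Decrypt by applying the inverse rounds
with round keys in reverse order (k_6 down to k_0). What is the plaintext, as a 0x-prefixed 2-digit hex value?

s_0 = ciphertext = 0x3B
s_1 = InvRound(s_0, k_6) = 0x14
s_2 = InvRound(s_1, k_5) = 0x70
s_3 = InvRound(s_2, k_4) = 0x80
s_4 = InvRound(s_3, k_3) = 0x64
s_5 = InvRound(s_4, k_2) = 0x06
s_6 = InvRound(s_5, k_1) = 0x98
s_7 = InvRound(s_6, k_0) = 0xDA

0xDA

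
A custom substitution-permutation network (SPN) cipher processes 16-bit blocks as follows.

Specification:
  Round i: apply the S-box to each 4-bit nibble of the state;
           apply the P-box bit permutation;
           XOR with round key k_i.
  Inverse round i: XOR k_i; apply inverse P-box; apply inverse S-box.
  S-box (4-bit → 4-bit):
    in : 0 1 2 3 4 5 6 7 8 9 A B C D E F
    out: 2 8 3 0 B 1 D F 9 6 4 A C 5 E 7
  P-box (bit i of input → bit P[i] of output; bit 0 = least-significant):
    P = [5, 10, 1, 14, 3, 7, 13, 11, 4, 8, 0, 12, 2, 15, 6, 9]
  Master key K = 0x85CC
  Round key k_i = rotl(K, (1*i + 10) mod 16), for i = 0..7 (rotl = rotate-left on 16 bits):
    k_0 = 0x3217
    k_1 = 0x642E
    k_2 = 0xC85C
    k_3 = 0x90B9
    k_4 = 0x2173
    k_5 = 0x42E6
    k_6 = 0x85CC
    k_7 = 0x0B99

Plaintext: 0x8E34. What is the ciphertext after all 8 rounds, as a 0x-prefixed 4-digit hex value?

s_0 = plaintext = 0x8E34
s_1 = Round(s_0, k_0) = 0x6532
s_2 = Round(s_1, k_1) = 0x625A
s_3 = Round(s_2, k_2) = 0xCB02
s_4 = Round(s_3, k_3) = 0x8759
s_5 = Round(s_4, k_4) = 0x366C
s_6 = Round(s_5, k_5) = 0x3AFD
s_7 = Round(s_6, k_6) = 0xA567
s_8 = Round(s_7, k_7) = 0x67E3

0x67E3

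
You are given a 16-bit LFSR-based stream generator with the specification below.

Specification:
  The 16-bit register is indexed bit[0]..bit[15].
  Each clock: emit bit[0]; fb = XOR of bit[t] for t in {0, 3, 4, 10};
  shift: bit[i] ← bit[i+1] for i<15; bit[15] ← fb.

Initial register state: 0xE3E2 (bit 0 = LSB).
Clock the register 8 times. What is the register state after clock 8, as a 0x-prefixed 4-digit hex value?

0x98E3

reg_0 = 0xE3E2
clock 1: out=0, reg = 0x71F1
clock 2: out=1, reg = 0x38F8
clock 3: out=0, reg = 0x1C7C
clock 4: out=0, reg = 0x8E3E
clock 5: out=0, reg = 0xC71F
clock 6: out=1, reg = 0x638F
clock 7: out=1, reg = 0x31C7
clock 8: out=1, reg = 0x98E3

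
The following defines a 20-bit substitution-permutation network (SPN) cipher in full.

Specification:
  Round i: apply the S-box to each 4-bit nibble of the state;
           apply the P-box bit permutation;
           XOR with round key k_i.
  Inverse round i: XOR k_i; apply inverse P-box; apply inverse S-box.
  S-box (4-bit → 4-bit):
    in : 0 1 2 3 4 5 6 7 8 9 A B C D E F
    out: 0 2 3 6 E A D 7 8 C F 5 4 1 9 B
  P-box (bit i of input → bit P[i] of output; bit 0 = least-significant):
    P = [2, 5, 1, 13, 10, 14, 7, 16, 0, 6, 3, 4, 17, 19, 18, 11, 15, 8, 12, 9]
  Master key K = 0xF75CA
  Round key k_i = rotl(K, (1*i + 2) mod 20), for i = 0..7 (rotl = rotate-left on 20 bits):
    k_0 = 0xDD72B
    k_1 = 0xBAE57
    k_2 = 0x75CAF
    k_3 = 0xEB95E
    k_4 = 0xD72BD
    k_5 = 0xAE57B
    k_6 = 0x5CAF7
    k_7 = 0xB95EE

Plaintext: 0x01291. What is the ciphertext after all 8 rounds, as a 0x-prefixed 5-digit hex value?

s_0 = plaintext = 0x01291
s_1 = Round(s_0, k_0) = 0x4D7CA
s_2 = Round(s_1, k_1) = 0x99DB8
s_3 = Round(s_2, k_2) = 0x3622E
s_4 = Round(s_3, k_3) = 0x8C41B
s_5 = Round(s_4, k_4) = 0x930E3
s_6 = Round(s_5, k_5) = 0x7F359
s_7 = Round(s_6, k_6) = 0xE33BD
s_8 = Round(s_7, k_7) = 0x71322

0x71322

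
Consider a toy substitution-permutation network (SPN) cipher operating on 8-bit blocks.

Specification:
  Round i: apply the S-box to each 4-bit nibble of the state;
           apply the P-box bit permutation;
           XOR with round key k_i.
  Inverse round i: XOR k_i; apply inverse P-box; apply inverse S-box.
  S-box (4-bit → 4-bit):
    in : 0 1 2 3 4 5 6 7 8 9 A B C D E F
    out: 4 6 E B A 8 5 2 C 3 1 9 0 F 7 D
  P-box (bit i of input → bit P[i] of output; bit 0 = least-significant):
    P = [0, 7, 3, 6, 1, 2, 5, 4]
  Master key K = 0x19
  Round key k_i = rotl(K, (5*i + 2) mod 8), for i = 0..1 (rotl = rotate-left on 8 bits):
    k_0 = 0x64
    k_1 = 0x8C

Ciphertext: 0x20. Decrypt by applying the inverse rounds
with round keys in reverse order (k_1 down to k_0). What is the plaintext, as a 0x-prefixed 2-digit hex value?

s_0 = ciphertext = 0x20
s_1 = InvRound(s_0, k_1) = 0x11
s_2 = InvRound(s_1, k_0) = 0x2B

0x2B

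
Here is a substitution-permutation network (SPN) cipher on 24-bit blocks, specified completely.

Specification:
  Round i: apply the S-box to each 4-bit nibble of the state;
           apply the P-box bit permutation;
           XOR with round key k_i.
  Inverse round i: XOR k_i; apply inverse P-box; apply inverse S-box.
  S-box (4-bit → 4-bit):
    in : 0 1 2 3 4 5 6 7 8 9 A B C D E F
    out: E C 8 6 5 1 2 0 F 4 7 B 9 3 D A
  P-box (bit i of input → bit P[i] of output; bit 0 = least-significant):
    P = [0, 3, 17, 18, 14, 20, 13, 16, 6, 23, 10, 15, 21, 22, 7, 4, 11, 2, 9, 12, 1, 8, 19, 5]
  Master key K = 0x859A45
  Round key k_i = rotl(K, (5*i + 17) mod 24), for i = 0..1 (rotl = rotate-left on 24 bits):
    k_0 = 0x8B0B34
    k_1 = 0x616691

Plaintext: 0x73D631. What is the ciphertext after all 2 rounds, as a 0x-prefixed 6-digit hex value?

0x774A8D

s_0 = plaintext = 0x73D631
s_1 = Round(s_0, k_0) = 0x7D2930
s_2 = Round(s_1, k_1) = 0x774A8D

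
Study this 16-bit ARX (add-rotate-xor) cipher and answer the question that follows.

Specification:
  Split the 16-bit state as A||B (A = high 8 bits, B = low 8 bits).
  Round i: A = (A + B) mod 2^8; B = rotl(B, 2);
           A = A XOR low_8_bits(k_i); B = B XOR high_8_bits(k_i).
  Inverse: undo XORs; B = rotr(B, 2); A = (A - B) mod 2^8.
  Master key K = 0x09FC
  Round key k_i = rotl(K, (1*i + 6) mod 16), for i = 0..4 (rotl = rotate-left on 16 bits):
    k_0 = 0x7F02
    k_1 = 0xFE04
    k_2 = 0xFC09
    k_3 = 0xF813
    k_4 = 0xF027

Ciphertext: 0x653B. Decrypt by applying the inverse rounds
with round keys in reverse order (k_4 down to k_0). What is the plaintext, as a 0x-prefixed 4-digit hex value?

s_0 = ciphertext = 0x653B
s_1 = InvRound(s_0, k_4) = 0x50F2
s_2 = InvRound(s_1, k_3) = 0xC182
s_3 = InvRound(s_2, k_2) = 0x299F
s_4 = InvRound(s_3, k_1) = 0xD558
s_5 = InvRound(s_4, k_0) = 0x0EC9

0x0EC9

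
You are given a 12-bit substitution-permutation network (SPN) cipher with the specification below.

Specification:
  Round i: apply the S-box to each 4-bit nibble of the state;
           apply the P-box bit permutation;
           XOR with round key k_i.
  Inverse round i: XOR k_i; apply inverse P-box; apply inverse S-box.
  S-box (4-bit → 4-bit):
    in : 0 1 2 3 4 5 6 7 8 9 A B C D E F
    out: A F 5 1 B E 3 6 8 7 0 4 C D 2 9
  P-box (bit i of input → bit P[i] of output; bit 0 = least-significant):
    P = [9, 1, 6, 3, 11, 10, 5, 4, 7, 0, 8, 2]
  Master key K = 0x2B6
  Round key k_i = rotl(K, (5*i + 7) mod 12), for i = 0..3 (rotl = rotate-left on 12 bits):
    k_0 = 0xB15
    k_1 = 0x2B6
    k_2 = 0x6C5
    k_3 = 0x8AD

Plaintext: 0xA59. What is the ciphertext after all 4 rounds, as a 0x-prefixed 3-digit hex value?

0x56D

s_0 = plaintext = 0xA59
s_1 = Round(s_0, k_0) = 0xD67
s_2 = Round(s_1, k_1) = 0xF70
s_3 = Round(s_2, k_2) = 0x26B
s_4 = Round(s_3, k_3) = 0x56D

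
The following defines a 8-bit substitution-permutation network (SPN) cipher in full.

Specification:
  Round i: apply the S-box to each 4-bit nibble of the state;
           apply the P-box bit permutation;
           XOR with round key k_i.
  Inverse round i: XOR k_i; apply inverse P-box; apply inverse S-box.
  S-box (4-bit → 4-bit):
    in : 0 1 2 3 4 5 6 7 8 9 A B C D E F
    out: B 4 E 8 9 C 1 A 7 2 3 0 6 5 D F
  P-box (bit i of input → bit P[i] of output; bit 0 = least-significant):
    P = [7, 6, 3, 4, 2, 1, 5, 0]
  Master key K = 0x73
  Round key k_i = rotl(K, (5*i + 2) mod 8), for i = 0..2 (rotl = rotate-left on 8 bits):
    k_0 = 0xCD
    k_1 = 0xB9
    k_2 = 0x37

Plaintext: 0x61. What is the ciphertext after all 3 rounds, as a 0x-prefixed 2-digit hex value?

s_0 = plaintext = 0x61
s_1 = Round(s_0, k_0) = 0xC1
s_2 = Round(s_1, k_1) = 0x93
s_3 = Round(s_2, k_2) = 0x25

0x25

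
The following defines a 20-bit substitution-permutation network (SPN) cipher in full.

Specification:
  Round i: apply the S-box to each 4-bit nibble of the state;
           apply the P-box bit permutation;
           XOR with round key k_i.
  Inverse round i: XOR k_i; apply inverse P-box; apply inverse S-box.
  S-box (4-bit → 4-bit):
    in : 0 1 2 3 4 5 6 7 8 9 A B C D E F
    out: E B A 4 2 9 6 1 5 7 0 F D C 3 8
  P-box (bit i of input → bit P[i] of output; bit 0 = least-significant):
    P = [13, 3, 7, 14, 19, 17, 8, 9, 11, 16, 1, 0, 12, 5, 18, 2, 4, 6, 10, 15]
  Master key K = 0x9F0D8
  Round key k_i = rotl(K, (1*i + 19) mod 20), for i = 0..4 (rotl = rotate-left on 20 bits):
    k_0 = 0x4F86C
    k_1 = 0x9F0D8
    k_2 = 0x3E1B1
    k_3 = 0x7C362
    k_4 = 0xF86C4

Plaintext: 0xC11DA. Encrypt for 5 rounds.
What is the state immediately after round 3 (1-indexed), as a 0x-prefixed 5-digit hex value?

0x1302D

s_0 = plaintext = 0xC11DA
s_1 = Round(s_0, k_0) = 0x56759
s_2 = Round(s_1, k_1) = 0x55A60
s_3 = Round(s_2, k_2) = 0x1302D
s_4 = Round(s_3, k_3) = 0x001B1
s_5 = Round(s_4, k_4) = 0x069A9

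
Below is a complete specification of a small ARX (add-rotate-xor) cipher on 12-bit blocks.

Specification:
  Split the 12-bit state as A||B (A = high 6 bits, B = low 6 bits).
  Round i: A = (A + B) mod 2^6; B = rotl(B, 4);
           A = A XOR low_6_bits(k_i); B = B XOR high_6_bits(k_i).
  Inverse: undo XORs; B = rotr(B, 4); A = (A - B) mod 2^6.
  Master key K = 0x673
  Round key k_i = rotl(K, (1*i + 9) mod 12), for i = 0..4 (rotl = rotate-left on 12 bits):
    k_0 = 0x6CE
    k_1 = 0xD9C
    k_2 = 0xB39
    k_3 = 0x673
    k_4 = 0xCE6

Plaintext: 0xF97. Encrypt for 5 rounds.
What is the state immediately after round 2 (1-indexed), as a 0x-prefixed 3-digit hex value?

0x55D

s_0 = plaintext = 0xF97
s_1 = Round(s_0, k_0) = 0x6EE
s_2 = Round(s_1, k_1) = 0x55D
s_3 = Round(s_2, k_2) = 0x2FB
s_4 = Round(s_3, k_3) = 0xD67
s_5 = Round(s_4, k_4) = 0xE8A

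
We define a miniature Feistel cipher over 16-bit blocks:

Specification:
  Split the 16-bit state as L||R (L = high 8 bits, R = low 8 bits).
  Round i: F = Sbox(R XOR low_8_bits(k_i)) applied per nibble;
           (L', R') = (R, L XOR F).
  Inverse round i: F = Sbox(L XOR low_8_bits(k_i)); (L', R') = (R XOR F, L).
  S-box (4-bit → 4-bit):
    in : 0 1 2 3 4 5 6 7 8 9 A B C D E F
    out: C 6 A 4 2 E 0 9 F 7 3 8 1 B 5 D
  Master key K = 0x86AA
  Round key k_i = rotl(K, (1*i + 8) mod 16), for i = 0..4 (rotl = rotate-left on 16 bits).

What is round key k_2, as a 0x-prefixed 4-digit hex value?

K = 0x86AA
k_0 = rotl(K, (1*0+8) mod 16) = rotl(K, 8) = 0xAA86
k_1 = rotl(K, (1*1+8) mod 16) = rotl(K, 9) = 0x550D
k_2 = rotl(K, (1*2+8) mod 16) = rotl(K, 10) = 0xAA1A

0xAA1A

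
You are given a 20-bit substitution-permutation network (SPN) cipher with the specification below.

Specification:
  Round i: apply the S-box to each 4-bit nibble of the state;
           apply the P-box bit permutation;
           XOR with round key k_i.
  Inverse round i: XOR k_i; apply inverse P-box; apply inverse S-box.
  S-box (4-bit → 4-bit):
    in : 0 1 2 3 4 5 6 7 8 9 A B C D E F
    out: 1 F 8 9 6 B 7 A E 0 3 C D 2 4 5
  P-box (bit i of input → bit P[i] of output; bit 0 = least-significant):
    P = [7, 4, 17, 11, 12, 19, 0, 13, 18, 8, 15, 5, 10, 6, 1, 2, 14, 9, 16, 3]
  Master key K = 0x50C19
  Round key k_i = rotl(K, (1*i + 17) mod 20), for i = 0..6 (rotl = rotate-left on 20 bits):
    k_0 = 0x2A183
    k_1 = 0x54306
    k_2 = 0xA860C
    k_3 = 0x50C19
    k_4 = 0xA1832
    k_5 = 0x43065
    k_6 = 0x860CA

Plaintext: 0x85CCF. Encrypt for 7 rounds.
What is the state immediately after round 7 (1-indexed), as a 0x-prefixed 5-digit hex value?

0x7D8D8

s_0 = plaintext = 0x85CCF
s_1 = Round(s_0, k_0) = 0x5176E
s_2 = Round(s_1, k_1) = 0xF1469
s_3 = Round(s_2, k_2) = 0x3534B
s_4 = Round(s_3, k_3) = 0xB4074
s_5 = Round(s_4, k_4) = 0x53868
s_6 = Round(s_5, k_5) = 0xEEF58
s_7 = Round(s_6, k_6) = 0x7D8D8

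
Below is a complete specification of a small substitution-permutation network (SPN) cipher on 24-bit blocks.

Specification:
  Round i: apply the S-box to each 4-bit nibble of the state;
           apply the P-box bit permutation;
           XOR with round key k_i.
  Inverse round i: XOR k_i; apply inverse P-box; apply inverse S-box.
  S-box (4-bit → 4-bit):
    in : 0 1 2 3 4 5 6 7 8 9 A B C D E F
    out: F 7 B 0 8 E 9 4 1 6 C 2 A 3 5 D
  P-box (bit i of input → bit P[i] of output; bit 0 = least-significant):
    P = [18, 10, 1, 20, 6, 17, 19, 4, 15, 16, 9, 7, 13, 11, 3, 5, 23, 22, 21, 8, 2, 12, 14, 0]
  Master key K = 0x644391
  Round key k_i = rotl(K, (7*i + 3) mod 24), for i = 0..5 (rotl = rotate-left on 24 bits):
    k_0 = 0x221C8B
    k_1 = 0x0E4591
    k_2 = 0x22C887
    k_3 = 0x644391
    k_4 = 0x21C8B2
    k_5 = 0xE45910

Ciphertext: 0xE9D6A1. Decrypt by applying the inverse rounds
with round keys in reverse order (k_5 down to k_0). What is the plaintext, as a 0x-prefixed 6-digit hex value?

s_0 = ciphertext = 0xE9D6A1
s_1 = InvRound(s_0, k_5) = 0x44C0AD
s_2 = InvRound(s_1, k_4) = 0x699B4E
s_3 = InvRound(s_2, k_3) = 0x0392FE
s_4 = InvRound(s_3, k_2) = 0x575963
s_5 = InvRound(s_4, k_1) = 0xBBCCF5
s_6 = InvRound(s_5, k_0) = 0x18ADFA

0x18ADFA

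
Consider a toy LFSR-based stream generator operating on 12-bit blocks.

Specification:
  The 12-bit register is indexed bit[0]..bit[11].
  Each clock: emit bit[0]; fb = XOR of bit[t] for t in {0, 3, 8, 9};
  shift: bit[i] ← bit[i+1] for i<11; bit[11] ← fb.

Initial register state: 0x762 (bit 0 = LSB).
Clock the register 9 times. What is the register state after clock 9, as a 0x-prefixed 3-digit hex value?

0xFD3

reg_0 = 0x762
clock 1: out=0, reg = 0x3B1
clock 2: out=1, reg = 0x9D8
clock 3: out=0, reg = 0x4EC
clock 4: out=0, reg = 0xA76
clock 5: out=0, reg = 0xD3B
clock 6: out=1, reg = 0xE9D
clock 7: out=1, reg = 0xF4E
clock 8: out=0, reg = 0xFA7
clock 9: out=1, reg = 0xFD3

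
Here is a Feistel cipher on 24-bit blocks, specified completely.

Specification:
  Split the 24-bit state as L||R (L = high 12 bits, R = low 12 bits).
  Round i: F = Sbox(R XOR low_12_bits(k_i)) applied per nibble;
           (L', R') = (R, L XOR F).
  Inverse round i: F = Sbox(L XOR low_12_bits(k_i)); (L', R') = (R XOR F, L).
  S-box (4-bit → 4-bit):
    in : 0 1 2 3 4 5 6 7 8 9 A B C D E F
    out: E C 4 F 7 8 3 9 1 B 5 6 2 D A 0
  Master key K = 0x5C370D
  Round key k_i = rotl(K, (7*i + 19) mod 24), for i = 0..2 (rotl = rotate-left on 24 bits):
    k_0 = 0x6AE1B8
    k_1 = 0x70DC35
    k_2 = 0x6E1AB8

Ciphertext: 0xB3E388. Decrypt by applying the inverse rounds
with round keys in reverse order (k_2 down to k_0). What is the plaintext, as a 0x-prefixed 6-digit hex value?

s_0 = ciphertext = 0xB3E388
s_1 = InvRound(s_0, k_2) = 0xF9BB3E
s_2 = InvRound(s_1, k_1) = 0x464F9B
s_3 = InvRound(s_2, k_0) = 0x749464

0x749464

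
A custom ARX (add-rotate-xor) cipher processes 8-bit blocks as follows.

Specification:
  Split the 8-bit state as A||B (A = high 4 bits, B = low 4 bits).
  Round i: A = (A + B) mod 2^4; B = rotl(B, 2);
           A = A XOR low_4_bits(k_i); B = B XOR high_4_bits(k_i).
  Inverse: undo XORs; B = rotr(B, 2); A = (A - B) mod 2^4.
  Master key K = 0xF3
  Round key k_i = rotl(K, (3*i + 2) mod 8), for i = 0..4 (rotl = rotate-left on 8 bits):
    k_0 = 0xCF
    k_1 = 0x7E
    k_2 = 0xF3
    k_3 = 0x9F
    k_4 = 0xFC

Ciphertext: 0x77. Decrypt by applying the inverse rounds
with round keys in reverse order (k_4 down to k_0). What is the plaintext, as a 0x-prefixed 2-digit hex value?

0x20

s_0 = ciphertext = 0x77
s_1 = InvRound(s_0, k_4) = 0x92
s_2 = InvRound(s_1, k_3) = 0x8E
s_3 = InvRound(s_2, k_2) = 0x74
s_4 = InvRound(s_3, k_1) = 0xDC
s_5 = InvRound(s_4, k_0) = 0x20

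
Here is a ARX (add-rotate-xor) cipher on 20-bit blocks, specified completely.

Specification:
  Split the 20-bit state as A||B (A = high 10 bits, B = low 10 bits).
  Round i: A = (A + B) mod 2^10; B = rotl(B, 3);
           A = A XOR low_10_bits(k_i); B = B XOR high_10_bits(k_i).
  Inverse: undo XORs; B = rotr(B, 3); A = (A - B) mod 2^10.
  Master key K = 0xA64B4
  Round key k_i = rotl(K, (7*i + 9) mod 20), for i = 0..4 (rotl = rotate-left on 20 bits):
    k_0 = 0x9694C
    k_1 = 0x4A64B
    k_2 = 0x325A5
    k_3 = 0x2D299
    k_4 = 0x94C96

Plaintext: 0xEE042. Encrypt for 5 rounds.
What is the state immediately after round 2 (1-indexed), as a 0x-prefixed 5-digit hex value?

0x52F79

s_0 = plaintext = 0xEE042
s_1 = Round(s_0, k_0) = 0xAD84A
s_2 = Round(s_1, k_1) = 0x52F79
s_3 = Round(s_2, k_2) = 0x58707
s_4 = Round(s_3, k_3) = 0xBC48A
s_5 = Round(s_4, k_4) = 0xFB602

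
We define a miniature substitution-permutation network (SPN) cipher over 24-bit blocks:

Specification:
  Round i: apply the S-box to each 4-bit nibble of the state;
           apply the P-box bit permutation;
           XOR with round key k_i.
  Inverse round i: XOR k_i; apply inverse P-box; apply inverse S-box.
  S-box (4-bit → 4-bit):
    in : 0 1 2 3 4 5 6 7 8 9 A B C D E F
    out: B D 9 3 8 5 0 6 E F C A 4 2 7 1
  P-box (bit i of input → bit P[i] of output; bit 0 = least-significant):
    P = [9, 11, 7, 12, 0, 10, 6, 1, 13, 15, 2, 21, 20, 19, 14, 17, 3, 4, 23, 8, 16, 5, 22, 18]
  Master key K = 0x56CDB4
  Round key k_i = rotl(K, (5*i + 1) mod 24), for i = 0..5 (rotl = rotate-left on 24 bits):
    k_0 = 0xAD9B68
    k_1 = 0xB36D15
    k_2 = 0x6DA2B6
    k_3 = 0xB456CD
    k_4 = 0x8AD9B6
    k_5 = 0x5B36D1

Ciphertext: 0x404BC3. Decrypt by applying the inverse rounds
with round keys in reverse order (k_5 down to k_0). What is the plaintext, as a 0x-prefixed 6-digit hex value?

0xF274C2

s_0 = ciphertext = 0x404BC3
s_1 = InvRound(s_0, k_5) = 0xFB9FBB
s_2 = InvRound(s_1, k_4) = 0x5F5A3F
s_3 = InvRound(s_2, k_3) = 0xE7B487
s_4 = InvRound(s_3, k_2) = 0xD7B632
s_5 = InvRound(s_4, k_1) = 0x84C820
s_6 = InvRound(s_5, k_0) = 0xF274C2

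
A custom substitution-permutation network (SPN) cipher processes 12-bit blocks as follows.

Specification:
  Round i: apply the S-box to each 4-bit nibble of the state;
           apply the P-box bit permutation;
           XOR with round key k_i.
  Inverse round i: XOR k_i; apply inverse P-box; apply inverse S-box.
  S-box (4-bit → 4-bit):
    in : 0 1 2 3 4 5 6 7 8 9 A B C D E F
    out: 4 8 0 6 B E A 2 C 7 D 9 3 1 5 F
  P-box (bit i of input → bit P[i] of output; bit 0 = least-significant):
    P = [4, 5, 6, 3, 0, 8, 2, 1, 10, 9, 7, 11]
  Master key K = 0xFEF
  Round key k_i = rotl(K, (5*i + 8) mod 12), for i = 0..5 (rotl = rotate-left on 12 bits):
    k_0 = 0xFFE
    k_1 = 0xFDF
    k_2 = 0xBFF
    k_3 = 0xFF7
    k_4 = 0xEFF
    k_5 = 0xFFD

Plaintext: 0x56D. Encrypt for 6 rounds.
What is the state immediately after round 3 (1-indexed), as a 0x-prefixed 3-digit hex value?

s_0 = plaintext = 0x56D
s_1 = Round(s_0, k_0) = 0x46C
s_2 = Round(s_1, k_1) = 0x0ED
s_3 = Round(s_2, k_2) = 0xB6A
s_4 = Round(s_3, k_3) = 0x2AD
s_5 = Round(s_4, k_4) = 0xEE8
s_6 = Round(s_5, k_5) = 0xB30

0xB6A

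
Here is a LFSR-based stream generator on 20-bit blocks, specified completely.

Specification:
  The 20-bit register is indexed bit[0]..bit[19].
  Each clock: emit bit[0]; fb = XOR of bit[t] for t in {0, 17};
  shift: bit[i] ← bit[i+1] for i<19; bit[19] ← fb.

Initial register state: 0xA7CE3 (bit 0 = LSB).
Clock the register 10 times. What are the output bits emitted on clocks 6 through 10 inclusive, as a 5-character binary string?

reg_0 = 0xA7CE3
clock 1: out=1, reg = 0x53E71
clock 2: out=1, reg = 0xA9F38
clock 3: out=0, reg = 0xD4F9C
clock 4: out=0, reg = 0x6A7CE
clock 5: out=0, reg = 0xB53E7
clock 6: out=1, reg = 0x5A9F3
clock 7: out=1, reg = 0xAD4F9
clock 8: out=1, reg = 0x56A7C
clock 9: out=0, reg = 0x2B53E
clock 10: out=0, reg = 0x95A9F

11100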